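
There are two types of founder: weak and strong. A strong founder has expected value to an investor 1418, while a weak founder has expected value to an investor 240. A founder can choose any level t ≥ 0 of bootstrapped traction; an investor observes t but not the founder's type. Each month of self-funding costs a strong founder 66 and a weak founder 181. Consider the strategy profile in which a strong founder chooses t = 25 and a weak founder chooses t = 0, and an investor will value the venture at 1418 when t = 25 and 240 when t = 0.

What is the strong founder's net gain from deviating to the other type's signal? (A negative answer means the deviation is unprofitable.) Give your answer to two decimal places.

472.00

Playing t = 25 the strong founder receives 1418 − 66 × 25 = -232.
Deviating to t = 0 yields 240 instead.
Gain from deviating: 240 − (-232) = 472.00.
The gain is positive, so the strong type's incentive-compatibility constraint is violated — this profile is not a separating equilibrium.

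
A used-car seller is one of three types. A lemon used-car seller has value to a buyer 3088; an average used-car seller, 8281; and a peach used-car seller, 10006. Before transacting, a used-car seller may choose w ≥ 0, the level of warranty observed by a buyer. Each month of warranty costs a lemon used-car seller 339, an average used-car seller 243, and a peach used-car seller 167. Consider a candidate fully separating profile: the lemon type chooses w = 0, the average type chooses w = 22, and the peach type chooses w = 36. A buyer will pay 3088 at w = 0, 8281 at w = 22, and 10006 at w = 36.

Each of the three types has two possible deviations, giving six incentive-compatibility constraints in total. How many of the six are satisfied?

Average (own payoff 8281 − 243×22 = 2935): to w=0 gives 3088 → profitable ✗; to w=36 gives 10006 − 243×36 = 1258 → no gain ✓.
Peach (own payoff 10006 − 167×36 = 3994): to w=0 gives 3088 → no gain ✓; to w=22 gives 8281 − 167×22 = 4607 → profitable ✗.
Lemon (own payoff 3088): to w=22 gives 8281 − 339×22 = 823 → no gain ✓; to w=36 gives 10006 − 339×36 = -2198 → no gain ✓.
4 of the 6 constraints hold; not an equilibrium.

4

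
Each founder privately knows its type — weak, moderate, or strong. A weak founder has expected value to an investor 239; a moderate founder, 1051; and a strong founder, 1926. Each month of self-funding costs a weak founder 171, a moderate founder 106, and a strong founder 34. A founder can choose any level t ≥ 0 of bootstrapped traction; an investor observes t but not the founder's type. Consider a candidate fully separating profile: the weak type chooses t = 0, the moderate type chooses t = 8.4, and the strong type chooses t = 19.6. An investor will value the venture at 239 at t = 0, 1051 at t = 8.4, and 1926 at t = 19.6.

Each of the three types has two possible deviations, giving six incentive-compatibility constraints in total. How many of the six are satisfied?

5

Moderate (own payoff 1051 − 106×8.4 = 160.6): to t=0 gives 239 → profitable ✗; to t=19.6 gives 1926 − 106×19.6 = -151.6 → no gain ✓.
Weak (own payoff 239): to t=8.4 gives 1051 − 171×8.4 = -385.4 → no gain ✓; to t=19.6 gives 1926 − 171×19.6 = -1425.6 → no gain ✓.
Strong (own payoff 1926 − 34×19.6 = 1259.6): to t=0 gives 239 → no gain ✓; to t=8.4 gives 1051 − 34×8.4 = 765.4 → no gain ✓.
5 of the 6 constraints hold; not an equilibrium.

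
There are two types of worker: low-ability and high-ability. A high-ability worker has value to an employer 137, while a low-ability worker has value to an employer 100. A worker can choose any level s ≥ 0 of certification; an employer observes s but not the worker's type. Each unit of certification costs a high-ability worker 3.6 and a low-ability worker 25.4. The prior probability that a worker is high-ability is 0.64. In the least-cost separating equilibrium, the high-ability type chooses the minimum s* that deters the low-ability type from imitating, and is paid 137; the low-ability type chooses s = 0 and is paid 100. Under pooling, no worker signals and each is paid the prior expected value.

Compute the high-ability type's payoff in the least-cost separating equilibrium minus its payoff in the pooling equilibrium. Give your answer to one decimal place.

Least-cost separating signal: s* solves 100 = 137 − 25.4·s*, so s* = (137 − 100)/25.4 ≈ 1.4567.
High-ability type's separating payoff: 137 − 3.6 × s* = 137 − 3.6 × (137 − 100)/25.4 = 137 − 133.2/25.4 ≈ 131.756.
Pooling payoff: 0.64 × 137 + 0.36 × 100 = 123.68.
Difference: 131.756 − 123.68 = 8.076, i.e. 8.1 to one decimal place.
The high-ability type prefers to separate.

8.1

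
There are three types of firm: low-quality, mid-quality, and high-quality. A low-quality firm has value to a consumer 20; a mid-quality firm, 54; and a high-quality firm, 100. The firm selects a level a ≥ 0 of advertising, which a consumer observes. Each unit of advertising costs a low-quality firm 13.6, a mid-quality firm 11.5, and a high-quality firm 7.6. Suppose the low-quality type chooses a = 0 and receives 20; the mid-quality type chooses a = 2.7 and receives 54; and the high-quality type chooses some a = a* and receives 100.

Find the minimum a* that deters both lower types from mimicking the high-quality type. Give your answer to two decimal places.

6.70

Low-quality type (on-path payoff 20) won't mimic when 20 ≥ 100 − 13.6·a*, i.e. a* ≥ 5.88.
Mid-quality type (on-path payoff 54 − 11.5×2.7 = 22.95) won't mimic when 22.95 ≥ 100 − 11.5·a*, i.e. a* ≥ 6.70.
Both must hold, so a* = max(5.88, 6.70) = 6.70. The mid-quality type's constraint binds.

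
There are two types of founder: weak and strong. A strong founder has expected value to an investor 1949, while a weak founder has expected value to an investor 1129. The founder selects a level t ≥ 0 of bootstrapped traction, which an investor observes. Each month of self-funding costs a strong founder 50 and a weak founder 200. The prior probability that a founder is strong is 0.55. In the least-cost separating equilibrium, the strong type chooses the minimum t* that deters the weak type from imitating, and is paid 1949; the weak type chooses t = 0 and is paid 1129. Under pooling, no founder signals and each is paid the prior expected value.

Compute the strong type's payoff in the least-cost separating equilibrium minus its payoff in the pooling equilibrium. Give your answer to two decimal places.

164.00

Least-cost separating signal: t* solves 1129 = 1949 − 200·t*, so t* = (1949 − 1129)/200 = 4.1.
Strong type's separating payoff: 1949 − 50 × t* = 1949 − 50 × (1949 − 1129)/200 = 1949 − 41000/200 = 1744.
Pooling payoff: 0.55 × 1949 + 0.45 × 1129 = 1580.
Difference: 1744 − 1580 = 164.00.
The strong type prefers to separate.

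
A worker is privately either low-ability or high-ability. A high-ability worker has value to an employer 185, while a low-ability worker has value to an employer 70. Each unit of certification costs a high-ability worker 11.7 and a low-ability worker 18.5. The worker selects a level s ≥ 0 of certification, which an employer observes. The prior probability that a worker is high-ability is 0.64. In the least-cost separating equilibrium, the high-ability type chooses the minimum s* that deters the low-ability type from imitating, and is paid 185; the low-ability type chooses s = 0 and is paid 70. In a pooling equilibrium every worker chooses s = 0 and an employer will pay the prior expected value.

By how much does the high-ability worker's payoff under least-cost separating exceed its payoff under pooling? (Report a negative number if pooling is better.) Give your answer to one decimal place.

-31.3

Least-cost separating signal: s* solves 70 = 185 − 18.5·s*, so s* = (185 − 70)/18.5 ≈ 6.2162.
High-ability type's separating payoff: 185 − 11.7 × s* = 185 − 11.7 × (185 − 70)/18.5 = 185 − 1345.5/18.5 ≈ 112.270.
Pooling payoff: 0.64 × 185 + 0.36 × 70 = 143.6.
Difference: 112.270 − 143.6 = -31.33, i.e. -31.3 to one decimal place.
The high-ability type would prefer the pooling outcome.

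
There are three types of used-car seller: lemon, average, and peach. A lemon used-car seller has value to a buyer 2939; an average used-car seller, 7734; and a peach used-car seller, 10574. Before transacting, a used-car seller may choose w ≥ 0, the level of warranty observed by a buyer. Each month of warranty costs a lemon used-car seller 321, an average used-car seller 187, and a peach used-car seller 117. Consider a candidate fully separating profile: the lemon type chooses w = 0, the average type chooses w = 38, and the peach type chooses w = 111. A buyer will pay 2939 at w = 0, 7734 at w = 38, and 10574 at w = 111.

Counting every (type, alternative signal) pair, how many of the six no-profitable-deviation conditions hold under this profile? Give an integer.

3

Lemon (own payoff 2939): to w=38 gives 7734 − 321×38 = -4464 → no gain ✓; to w=111 gives 10574 − 321×111 = -25057 → no gain ✓.
Peach (own payoff 10574 − 117×111 = -2413): to w=0 gives 2939 → profitable ✗; to w=38 gives 7734 − 117×38 = 3288 → profitable ✗.
Average (own payoff 7734 − 187×38 = 628): to w=0 gives 2939 → profitable ✗; to w=111 gives 10574 − 187×111 = -10183 → no gain ✓.
3 of the 6 constraints hold; not an equilibrium.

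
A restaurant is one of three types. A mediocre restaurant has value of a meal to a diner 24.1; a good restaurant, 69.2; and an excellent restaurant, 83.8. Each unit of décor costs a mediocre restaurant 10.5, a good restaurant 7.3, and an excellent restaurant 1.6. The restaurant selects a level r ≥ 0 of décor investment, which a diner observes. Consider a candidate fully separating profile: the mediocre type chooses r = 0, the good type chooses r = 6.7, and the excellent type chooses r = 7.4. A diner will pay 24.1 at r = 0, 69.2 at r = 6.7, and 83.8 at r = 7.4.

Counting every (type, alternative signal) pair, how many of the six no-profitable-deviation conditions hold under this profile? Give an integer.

4

Excellent (own payoff 83.8 − 1.6×7.4 = 71.96): to r=0 gives 24.1 → no gain ✓; to r=6.7 gives 69.2 − 1.6×6.7 = 58.48 → no gain ✓.
Mediocre (own payoff 24.1): to r=6.7 gives 69.2 − 10.5×6.7 = -1.15 → no gain ✓; to r=7.4 gives 83.8 − 10.5×7.4 = 6.1 → no gain ✓.
Good (own payoff 69.2 − 7.3×6.7 = 20.29): to r=0 gives 24.1 → profitable ✗; to r=7.4 gives 83.8 − 7.3×7.4 = 29.78 → profitable ✗.
4 of the 6 constraints hold; not an equilibrium.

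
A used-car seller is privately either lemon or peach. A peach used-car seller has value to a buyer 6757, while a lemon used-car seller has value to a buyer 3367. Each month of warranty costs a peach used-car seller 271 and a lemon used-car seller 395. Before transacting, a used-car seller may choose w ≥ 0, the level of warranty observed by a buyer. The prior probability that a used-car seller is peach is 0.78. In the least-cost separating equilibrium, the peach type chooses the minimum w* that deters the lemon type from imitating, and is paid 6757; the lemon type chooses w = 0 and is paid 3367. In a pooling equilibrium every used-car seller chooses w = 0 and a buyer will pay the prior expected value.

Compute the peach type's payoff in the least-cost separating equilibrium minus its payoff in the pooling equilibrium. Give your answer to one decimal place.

-1580.0

Least-cost separating signal: w* solves 3367 = 6757 − 395·w*, so w* = (6757 − 3367)/395 ≈ 8.5823.
Peach type's separating payoff: 6757 − 271 × w* = 6757 − 271 × (6757 − 3367)/395 = 6757 − 918690/395 ≈ 4431.203.
Pooling payoff: 0.78 × 6757 + 0.22 × 3367 = 6011.2.
Difference: 4431.203 − 6011.2 = -1579.997, i.e. -1580.0 to one decimal place.
The peach type would prefer the pooling outcome.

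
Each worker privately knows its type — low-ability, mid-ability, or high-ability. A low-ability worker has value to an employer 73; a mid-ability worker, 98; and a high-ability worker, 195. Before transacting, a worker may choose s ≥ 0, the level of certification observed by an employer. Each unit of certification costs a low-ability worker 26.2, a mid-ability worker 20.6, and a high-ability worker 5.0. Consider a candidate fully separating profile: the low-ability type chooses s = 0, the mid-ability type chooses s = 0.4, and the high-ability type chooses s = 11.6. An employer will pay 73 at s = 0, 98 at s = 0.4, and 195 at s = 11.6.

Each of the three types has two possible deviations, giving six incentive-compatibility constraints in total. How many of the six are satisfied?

5

Low-ability (own payoff 73): to s=0.4 gives 98 − 26.2×0.4 = 87.52 → profitable ✗; to s=11.6 gives 195 − 26.2×11.6 = -108.92 → no gain ✓.
High-ability (own payoff 195 − 5.0×11.6 = 137): to s=0 gives 73 → no gain ✓; to s=0.4 gives 98 − 5.0×0.4 = 96 → no gain ✓.
Mid-ability (own payoff 98 − 20.6×0.4 = 89.76): to s=0 gives 73 → no gain ✓; to s=11.6 gives 195 − 20.6×11.6 = -43.96 → no gain ✓.
5 of the 6 constraints hold; not an equilibrium.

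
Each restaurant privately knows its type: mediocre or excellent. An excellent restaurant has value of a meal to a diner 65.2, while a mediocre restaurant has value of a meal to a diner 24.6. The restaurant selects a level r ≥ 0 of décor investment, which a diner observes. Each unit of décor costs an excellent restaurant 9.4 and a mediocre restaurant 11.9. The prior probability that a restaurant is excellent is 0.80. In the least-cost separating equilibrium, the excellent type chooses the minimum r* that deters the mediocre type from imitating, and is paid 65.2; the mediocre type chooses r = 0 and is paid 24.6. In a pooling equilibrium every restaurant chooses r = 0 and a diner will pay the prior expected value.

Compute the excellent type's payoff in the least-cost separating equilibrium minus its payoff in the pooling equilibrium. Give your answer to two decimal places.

-23.95

Least-cost separating signal: r* solves 24.6 = 65.2 − 11.9·r*, so r* = (65.2 − 24.6)/11.9 ≈ 3.4118.
Excellent type's separating payoff: 65.2 − 9.4 × r* = 65.2 − 9.4 × (65.2 − 24.6)/11.9 = 65.2 − 381.64/11.9 ≈ 33.1294.
Pooling payoff: 0.80 × 65.2 + 0.20 × 24.6 = 57.08.
Difference: 33.1294 − 57.08 = -23.9506, i.e. -23.95 to two decimal places.
The excellent type would prefer the pooling outcome.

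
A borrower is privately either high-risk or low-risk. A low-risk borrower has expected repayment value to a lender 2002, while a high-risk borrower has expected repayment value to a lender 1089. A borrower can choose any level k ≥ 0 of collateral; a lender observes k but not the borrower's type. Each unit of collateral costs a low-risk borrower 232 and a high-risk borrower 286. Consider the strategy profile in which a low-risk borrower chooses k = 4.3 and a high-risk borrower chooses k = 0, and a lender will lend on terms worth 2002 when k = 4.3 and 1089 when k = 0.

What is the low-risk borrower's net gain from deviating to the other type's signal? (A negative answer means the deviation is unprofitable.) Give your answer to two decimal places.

Playing k = 4.3 the low-risk borrower receives 2002 − 232 × 4.3 = 1004.4.
Deviating to k = 0 yields 1089 instead.
Gain from deviating: 1089 − 1004.4 = 84.60.
The gain is positive, so the low-risk type's incentive-compatibility constraint is violated — this profile is not a separating equilibrium.

84.60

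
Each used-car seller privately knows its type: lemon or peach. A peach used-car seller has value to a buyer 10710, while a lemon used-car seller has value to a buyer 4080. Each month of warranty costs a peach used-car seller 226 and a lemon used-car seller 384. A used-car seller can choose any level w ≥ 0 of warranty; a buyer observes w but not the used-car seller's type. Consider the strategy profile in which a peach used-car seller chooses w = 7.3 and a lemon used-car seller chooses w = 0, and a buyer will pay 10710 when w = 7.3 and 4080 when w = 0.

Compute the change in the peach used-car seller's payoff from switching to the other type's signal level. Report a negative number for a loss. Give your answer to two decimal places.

-4980.20

Playing w = 7.3 the peach used-car seller receives 10710 − 226 × 7.3 = 9060.2.
Deviating to w = 0 yields 4080 instead.
Gain from deviating: 4080 − 9060.2 = -4980.20.
The gain is negative, so the peach type's incentive-compatibility constraint is satisfied.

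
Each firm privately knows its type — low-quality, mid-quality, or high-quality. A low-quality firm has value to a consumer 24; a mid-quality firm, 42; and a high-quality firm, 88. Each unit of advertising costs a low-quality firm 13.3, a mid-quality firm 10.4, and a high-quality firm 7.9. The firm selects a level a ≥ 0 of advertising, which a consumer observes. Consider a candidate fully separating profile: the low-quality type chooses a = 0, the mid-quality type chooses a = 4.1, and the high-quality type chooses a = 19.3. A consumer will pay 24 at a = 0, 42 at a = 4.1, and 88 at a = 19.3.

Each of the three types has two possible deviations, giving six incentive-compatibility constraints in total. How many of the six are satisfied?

3

Mid-quality (own payoff 42 − 10.4×4.1 = -0.64): to a=0 gives 24 → profitable ✗; to a=19.3 gives 88 − 10.4×19.3 = -112.72 → no gain ✓.
High-quality (own payoff 88 − 7.9×19.3 = -64.47): to a=0 gives 24 → profitable ✗; to a=4.1 gives 42 − 7.9×4.1 = 9.61 → profitable ✗.
Low-quality (own payoff 24): to a=4.1 gives 42 − 13.3×4.1 = -12.53 → no gain ✓; to a=19.3 gives 88 − 13.3×19.3 = -168.69 → no gain ✓.
3 of the 6 constraints hold; not an equilibrium.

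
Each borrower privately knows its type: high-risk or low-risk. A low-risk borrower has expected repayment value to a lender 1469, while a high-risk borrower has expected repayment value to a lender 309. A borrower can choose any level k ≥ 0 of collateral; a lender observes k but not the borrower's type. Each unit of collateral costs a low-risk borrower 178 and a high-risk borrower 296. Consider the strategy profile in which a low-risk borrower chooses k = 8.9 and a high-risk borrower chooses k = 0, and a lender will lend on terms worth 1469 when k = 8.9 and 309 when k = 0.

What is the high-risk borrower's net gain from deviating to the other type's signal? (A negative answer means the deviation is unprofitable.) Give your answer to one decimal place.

-1474.4

Playing k = 0 the high-risk borrower receives 309.
Deviating to k = 8.9 brings payment 1469 at cost 296 × 8.9 = 2634.4, netting -1165.4.
Gain from deviating: -1165.4 − 309 = -1474.4.
The gain is negative, so the high-risk type's incentive-compatibility constraint is satisfied.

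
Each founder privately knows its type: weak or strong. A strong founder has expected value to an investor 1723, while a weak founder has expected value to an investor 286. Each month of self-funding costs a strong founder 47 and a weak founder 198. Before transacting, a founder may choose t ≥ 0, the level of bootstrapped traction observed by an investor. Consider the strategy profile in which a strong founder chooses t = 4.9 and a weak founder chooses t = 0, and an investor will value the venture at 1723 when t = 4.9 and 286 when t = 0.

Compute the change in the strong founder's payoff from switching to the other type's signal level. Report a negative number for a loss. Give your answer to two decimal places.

-1206.70

Playing t = 4.9 the strong founder receives 1723 − 47 × 4.9 = 1492.7.
Deviating to t = 0 yields 286 instead.
Gain from deviating: 286 − 1492.7 = -1206.70.
The gain is negative, so the strong type's incentive-compatibility constraint is satisfied.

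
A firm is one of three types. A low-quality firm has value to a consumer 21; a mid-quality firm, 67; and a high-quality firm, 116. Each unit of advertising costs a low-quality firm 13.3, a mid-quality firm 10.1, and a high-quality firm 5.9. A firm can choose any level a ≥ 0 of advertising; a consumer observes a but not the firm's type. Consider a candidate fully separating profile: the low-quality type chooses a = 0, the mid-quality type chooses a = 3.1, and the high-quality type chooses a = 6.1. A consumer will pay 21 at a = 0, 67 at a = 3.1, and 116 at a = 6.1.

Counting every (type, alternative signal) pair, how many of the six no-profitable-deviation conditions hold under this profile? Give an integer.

3

High-quality (own payoff 116 − 5.9×6.1 = 80.01): to a=0 gives 21 → no gain ✓; to a=3.1 gives 67 − 5.9×3.1 = 48.71 → no gain ✓.
Mid-quality (own payoff 67 − 10.1×3.1 = 35.69): to a=0 gives 21 → no gain ✓; to a=6.1 gives 116 − 10.1×6.1 = 54.39 → profitable ✗.
Low-quality (own payoff 21): to a=3.1 gives 67 − 13.3×3.1 = 25.77 → profitable ✗; to a=6.1 gives 116 − 13.3×6.1 = 34.87 → profitable ✗.
3 of the 6 constraints hold; not an equilibrium.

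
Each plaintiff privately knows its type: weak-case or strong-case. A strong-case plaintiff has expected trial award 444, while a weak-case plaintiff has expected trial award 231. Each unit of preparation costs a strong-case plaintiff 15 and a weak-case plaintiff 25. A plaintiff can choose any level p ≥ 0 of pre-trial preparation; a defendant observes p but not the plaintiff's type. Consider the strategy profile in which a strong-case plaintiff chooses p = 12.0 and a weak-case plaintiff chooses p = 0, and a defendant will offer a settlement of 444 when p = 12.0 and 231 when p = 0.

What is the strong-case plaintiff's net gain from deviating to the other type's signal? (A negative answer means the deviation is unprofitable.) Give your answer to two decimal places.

Playing p = 12.0 the strong-case plaintiff receives 444 − 15 × 12.0 = 264.
Deviating to p = 0 yields 231 instead.
Gain from deviating: 231 − 264 = -33.00.
The gain is negative, so the strong-case type's incentive-compatibility constraint is satisfied.

-33.00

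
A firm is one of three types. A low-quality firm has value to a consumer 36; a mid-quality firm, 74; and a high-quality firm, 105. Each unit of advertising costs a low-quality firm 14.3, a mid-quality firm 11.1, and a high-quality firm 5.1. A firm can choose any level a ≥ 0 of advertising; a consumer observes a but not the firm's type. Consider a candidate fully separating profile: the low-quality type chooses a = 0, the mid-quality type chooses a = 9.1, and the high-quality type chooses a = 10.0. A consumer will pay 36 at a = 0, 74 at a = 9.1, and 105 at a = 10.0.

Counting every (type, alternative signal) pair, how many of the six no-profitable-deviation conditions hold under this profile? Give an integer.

Low-quality (own payoff 36): to a=9.1 gives 74 − 14.3×9.1 = -56.13 → no gain ✓; to a=10.0 gives 105 − 14.3×10.0 = -38 → no gain ✓.
Mid-quality (own payoff 74 − 11.1×9.1 = -27.01): to a=0 gives 36 → profitable ✗; to a=10.0 gives 105 − 11.1×10.0 = -6 → profitable ✗.
High-quality (own payoff 105 − 5.1×10.0 = 54): to a=0 gives 36 → no gain ✓; to a=9.1 gives 74 − 5.1×9.1 = 27.59 → no gain ✓.
4 of the 6 constraints hold; not an equilibrium.

4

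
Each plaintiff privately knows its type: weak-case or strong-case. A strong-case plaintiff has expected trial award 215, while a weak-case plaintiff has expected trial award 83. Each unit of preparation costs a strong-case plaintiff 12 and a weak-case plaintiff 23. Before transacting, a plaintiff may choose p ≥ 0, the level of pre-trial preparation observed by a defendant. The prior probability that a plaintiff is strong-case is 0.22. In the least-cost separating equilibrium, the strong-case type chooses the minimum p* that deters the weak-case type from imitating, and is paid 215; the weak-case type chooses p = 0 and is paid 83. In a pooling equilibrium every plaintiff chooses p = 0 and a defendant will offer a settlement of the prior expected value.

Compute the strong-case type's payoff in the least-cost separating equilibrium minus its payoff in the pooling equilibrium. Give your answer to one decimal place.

Least-cost separating signal: p* solves 83 = 215 − 23·p*, so p* = (215 − 83)/23 ≈ 5.7391.
Strong-case type's separating payoff: 215 − 12 × p* = 215 − 12 × (215 − 83)/23 = 215 − 1584/23 ≈ 146.130.
Pooling payoff: 0.22 × 215 + 0.78 × 83 = 112.04.
Difference: 146.130 − 112.04 = 34.09, i.e. 34.1 to one decimal place.
The strong-case type prefers to separate.

34.1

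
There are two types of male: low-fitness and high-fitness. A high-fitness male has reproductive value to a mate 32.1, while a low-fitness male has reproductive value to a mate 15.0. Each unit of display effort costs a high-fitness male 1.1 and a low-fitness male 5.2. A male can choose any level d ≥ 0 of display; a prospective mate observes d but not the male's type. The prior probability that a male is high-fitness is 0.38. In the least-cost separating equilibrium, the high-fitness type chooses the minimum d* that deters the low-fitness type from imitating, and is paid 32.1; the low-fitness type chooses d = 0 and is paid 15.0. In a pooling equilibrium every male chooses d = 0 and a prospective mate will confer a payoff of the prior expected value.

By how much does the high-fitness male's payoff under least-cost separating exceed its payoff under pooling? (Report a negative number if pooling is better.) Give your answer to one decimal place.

Least-cost separating signal: d* solves 15.0 = 32.1 − 5.2·d*, so d* = (32.1 − 15.0)/5.2 ≈ 3.2885.
High-fitness type's separating payoff: 32.1 − 1.1 × d* = 32.1 − 1.1 × (32.1 − 15.0)/5.2 = 32.1 − 18.81/5.2 ≈ 28.483.
Pooling payoff: 0.38 × 32.1 + 0.62 × 15.0 = 21.498.
Difference: 28.483 − 21.498 = 6.985, i.e. 7.0 to one decimal place.
The high-fitness type prefers to separate.

7.0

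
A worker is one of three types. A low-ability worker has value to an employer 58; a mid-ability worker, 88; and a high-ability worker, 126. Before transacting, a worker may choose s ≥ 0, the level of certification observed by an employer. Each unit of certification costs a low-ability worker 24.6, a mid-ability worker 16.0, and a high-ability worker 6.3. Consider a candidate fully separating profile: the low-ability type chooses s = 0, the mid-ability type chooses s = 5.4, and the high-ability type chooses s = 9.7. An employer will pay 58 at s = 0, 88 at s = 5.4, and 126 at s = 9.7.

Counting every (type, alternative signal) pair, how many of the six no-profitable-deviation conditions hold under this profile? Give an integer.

5

Mid-ability (own payoff 88 − 16.0×5.4 = 1.6): to s=0 gives 58 → profitable ✗; to s=9.7 gives 126 − 16.0×9.7 = -29.2 → no gain ✓.
Low-ability (own payoff 58): to s=5.4 gives 88 − 24.6×5.4 = -44.84 → no gain ✓; to s=9.7 gives 126 − 24.6×9.7 = -112.62 → no gain ✓.
High-ability (own payoff 126 − 6.3×9.7 = 64.89): to s=0 gives 58 → no gain ✓; to s=5.4 gives 88 − 6.3×5.4 = 53.98 → no gain ✓.
5 of the 6 constraints hold; not an equilibrium.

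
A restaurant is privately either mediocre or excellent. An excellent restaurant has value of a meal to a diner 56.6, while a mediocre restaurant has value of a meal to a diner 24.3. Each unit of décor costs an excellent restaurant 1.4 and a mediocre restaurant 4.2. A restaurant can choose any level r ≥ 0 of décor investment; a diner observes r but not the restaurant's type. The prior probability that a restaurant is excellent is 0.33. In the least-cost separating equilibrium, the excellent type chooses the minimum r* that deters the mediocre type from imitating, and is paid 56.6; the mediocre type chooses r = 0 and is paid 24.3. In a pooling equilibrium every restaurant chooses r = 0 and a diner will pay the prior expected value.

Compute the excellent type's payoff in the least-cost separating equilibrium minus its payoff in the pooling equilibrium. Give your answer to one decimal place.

Least-cost separating signal: r* solves 24.3 = 56.6 − 4.2·r*, so r* = (56.6 − 24.3)/4.2 ≈ 7.6905.
Excellent type's separating payoff: 56.6 − 1.4 × r* = 56.6 − 1.4 × (56.6 − 24.3)/4.2 = 56.6 − 45.22/4.2 ≈ 45.833.
Pooling payoff: 0.33 × 56.6 + 0.67 × 24.3 = 34.959.
Difference: 45.833 − 34.959 = 10.874, i.e. 10.9 to one decimal place.
The excellent type prefers to separate.

10.9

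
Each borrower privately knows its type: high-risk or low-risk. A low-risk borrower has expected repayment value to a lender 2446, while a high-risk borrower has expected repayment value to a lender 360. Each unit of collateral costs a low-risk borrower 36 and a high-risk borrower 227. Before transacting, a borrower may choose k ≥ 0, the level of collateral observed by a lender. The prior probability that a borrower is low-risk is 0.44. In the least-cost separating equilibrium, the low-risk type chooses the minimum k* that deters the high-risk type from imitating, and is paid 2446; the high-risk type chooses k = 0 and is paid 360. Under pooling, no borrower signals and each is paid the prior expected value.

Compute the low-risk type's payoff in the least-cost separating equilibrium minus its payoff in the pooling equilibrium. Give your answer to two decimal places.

837.34

Least-cost separating signal: k* solves 360 = 2446 − 227·k*, so k* = (2446 − 360)/227 ≈ 9.1894.
Low-risk type's separating payoff: 2446 − 36 × k* = 2446 − 36 × (2446 − 360)/227 = 2446 − 75096/227 ≈ 2115.1806.
Pooling payoff: 0.44 × 2446 + 0.56 × 360 = 1277.84.
Difference: 2115.1806 − 1277.84 = 837.3406, i.e. 837.34 to two decimal places.
The low-risk type prefers to separate.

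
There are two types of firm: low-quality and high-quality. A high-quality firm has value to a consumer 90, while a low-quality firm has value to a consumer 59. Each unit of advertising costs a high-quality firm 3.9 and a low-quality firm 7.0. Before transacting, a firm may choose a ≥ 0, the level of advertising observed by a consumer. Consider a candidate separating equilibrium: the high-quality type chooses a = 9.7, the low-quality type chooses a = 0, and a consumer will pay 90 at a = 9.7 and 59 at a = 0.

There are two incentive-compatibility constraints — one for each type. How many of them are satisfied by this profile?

1

Low-quality type: stay at 0 → 59; mimic → 90 − 7.0 × 9.7 = 22.1. IC holds (59 ≥ 22.1).
High-quality type: signal → 90 − 3.9 × 9.7 = 52.17; deviate to 0 → 59. IC fails (52.17 < 59).
1 of 2 constraints hold, so this profile is not an equilibrium.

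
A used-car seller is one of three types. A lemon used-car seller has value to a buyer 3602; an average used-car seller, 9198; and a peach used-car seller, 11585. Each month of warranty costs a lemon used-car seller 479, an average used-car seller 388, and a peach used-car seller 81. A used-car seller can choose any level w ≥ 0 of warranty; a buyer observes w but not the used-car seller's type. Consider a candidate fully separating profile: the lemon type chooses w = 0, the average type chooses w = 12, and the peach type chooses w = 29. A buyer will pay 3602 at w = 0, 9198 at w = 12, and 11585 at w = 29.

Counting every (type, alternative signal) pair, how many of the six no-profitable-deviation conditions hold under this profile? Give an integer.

Lemon (own payoff 3602): to w=12 gives 9198 − 479×12 = 3450 → no gain ✓; to w=29 gives 11585 − 479×29 = -2306 → no gain ✓.
Average (own payoff 9198 − 388×12 = 4542): to w=0 gives 3602 → no gain ✓; to w=29 gives 11585 − 388×29 = 333 → no gain ✓.
Peach (own payoff 11585 − 81×29 = 9236): to w=0 gives 3602 → no gain ✓; to w=12 gives 9198 − 81×12 = 8226 → no gain ✓.
6 of the 6 constraints hold; this profile is a separating equilibrium.

6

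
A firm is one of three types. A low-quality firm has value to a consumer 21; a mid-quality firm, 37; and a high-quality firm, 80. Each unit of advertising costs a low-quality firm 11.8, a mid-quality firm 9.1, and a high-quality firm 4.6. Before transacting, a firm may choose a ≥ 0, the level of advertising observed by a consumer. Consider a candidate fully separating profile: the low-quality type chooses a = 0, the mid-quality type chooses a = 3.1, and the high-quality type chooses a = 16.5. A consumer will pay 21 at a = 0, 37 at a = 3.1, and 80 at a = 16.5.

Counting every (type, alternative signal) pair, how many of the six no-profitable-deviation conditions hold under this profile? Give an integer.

3

High-quality (own payoff 80 − 4.6×16.5 = 4.1): to a=0 gives 21 → profitable ✗; to a=3.1 gives 37 − 4.6×3.1 = 22.74 → profitable ✗.
Low-quality (own payoff 21): to a=3.1 gives 37 − 11.8×3.1 = 0.42 → no gain ✓; to a=16.5 gives 80 − 11.8×16.5 = -114.7 → no gain ✓.
Mid-quality (own payoff 37 − 9.1×3.1 = 8.79): to a=0 gives 21 → profitable ✗; to a=16.5 gives 80 − 9.1×16.5 = -70.15 → no gain ✓.
3 of the 6 constraints hold; not an equilibrium.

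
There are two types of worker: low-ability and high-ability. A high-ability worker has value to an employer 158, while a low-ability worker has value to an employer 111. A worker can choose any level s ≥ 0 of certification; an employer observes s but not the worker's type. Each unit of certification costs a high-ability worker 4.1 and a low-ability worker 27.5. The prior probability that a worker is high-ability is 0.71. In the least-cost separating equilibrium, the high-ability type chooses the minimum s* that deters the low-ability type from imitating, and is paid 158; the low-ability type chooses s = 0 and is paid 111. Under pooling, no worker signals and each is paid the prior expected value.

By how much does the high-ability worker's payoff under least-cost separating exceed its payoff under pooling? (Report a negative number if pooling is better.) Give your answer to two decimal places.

6.62

Least-cost separating signal: s* solves 111 = 158 − 27.5·s*, so s* = (158 − 111)/27.5 ≈ 1.7091.
High-ability type's separating payoff: 158 − 4.1 × s* = 158 − 4.1 × (158 − 111)/27.5 = 158 − 192.7/27.5 ≈ 150.9927.
Pooling payoff: 0.71 × 158 + 0.29 × 111 = 144.37.
Difference: 150.9927 − 144.37 = 6.6227, i.e. 6.62 to two decimal places.
The high-ability type prefers to separate.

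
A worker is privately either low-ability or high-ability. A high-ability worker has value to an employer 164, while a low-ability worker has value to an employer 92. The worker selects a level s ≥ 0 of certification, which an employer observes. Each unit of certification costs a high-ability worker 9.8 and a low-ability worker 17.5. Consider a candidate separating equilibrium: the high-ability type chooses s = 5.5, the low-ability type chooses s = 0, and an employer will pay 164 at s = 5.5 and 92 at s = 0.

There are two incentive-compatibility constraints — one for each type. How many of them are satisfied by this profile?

Low-ability type: stay at 0 → 92; mimic → 164 − 17.5 × 5.5 = 67.75. IC holds (92 ≥ 67.75).
High-ability type: signal → 164 − 9.8 × 5.5 = 110.1; deviate to 0 → 92. IC holds (110.1 ≥ 92).
2 of 2 constraints hold, so this is a separating equilibrium.

2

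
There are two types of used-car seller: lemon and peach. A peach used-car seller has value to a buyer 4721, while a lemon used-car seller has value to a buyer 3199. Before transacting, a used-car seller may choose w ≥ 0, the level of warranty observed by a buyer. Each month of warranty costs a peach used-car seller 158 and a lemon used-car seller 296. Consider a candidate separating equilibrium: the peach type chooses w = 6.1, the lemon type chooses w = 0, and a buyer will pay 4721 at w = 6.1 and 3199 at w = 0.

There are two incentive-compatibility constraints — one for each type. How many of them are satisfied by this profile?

Peach type: signal → 4721 − 158 × 6.1 = 3757.2; deviate to 0 → 3199. IC holds (3757.2 ≥ 3199).
Lemon type: stay at 0 → 3199; mimic → 4721 − 296 × 6.1 = 2915.4. IC holds (3199 ≥ 2915.4).
2 of 2 constraints hold, so this is a separating equilibrium.

2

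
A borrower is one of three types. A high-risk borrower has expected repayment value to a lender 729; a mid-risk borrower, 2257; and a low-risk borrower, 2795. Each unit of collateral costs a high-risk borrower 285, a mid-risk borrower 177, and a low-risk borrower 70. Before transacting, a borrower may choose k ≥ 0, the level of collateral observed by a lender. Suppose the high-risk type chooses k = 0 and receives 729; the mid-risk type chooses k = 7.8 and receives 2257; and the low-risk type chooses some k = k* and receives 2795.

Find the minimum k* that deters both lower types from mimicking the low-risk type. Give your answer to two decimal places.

High-risk type (on-path payoff 729) won't mimic when 729 ≥ 2795 − 285·k*, i.e. k* ≥ 7.25.
Mid-risk type (on-path payoff 2257 − 177×7.8 = 876.4) won't mimic when 876.4 ≥ 2795 − 177·k*, i.e. k* ≥ 10.84.
Both must hold, so k* = max(7.25, 10.84) = 10.84. The mid-risk type's constraint binds.

10.84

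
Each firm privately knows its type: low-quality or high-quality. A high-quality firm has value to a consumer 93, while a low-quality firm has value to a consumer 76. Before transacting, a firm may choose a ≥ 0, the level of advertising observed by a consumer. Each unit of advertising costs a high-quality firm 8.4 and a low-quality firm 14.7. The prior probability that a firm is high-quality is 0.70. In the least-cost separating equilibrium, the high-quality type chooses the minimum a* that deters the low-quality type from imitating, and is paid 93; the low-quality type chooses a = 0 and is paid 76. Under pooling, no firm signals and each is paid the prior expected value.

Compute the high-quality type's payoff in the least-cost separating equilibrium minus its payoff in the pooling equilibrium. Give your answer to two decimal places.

-4.61

Least-cost separating signal: a* solves 76 = 93 − 14.7·a*, so a* = (93 − 76)/14.7 ≈ 1.1565.
High-quality type's separating payoff: 93 − 8.4 × a* = 93 − 8.4 × (93 − 76)/14.7 = 93 − 142.8/14.7 ≈ 83.2857.
Pooling payoff: 0.70 × 93 + 0.30 × 76 = 87.9.
Difference: 83.2857 − 87.9 = -4.6143, i.e. -4.61 to two decimal places.
The high-quality type would prefer the pooling outcome.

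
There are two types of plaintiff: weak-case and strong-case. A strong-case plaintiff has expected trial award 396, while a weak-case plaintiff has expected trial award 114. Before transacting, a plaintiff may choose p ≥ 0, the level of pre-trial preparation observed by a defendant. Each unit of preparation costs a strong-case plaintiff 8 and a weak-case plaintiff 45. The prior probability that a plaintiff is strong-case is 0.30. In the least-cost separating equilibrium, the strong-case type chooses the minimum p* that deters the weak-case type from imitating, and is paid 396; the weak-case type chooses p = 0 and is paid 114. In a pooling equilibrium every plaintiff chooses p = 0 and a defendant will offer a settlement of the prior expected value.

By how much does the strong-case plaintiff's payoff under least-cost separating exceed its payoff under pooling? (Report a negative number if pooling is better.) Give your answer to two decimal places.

Least-cost separating signal: p* solves 114 = 396 − 45·p*, so p* = (396 − 114)/45 ≈ 6.2667.
Strong-case type's separating payoff: 396 − 8 × p* = 396 − 8 × (396 − 114)/45 = 396 − 2256/45 ≈ 345.8667.
Pooling payoff: 0.30 × 396 + 0.70 × 114 = 198.6.
Difference: 345.8667 − 198.6 = 147.2667, i.e. 147.27 to two decimal places.
The strong-case type prefers to separate.

147.27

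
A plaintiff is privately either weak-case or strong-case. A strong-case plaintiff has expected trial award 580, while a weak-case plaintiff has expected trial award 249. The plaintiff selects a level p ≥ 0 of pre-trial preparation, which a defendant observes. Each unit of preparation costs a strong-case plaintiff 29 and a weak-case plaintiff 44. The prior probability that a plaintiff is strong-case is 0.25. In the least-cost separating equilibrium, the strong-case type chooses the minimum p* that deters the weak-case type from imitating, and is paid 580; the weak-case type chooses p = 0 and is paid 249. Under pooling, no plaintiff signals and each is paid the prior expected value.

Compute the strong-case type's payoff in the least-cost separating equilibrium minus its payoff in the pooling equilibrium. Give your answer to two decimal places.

Least-cost separating signal: p* solves 249 = 580 − 44·p*, so p* = (580 − 249)/44 ≈ 7.5227.
Strong-case type's separating payoff: 580 − 29 × p* = 580 − 29 × (580 − 249)/44 = 580 − 9599/44 ≈ 361.8409.
Pooling payoff: 0.25 × 580 + 0.75 × 249 = 331.75.
Difference: 361.8409 − 331.75 = 30.0909, i.e. 30.09 to two decimal places.
The strong-case type prefers to separate.

30.09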